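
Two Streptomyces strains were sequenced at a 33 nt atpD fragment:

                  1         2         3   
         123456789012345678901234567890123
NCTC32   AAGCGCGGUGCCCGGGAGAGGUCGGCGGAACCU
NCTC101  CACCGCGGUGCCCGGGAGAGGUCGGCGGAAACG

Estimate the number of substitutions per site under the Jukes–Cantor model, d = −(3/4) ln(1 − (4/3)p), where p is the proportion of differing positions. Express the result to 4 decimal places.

0.1322

Mismatches occur at site 1 (A↔C), site 3 (G↔C), site 31 (C↔A), site 33 (U↔G).
p = 4/33 = 0.121212.
d = −0.75 · ln(1 − (4/3)·0.121212) = −0.75 · ln(0.838384) = −0.75 · (-0.176279) = 0.1322.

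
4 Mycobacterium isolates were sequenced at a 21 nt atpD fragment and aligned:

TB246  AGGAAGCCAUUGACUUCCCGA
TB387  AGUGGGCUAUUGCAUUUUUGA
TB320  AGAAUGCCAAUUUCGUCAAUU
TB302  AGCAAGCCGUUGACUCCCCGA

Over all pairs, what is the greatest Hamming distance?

Pairwise Hamming distances:
  TB246 vs TB387: 9
  TB246 vs TB320: 10
  TB246 vs TB302: 3
  TB387 vs TB320: 14
  TB387 vs TB302: 11
  TB320 vs TB302: 12
The largest is 14, between TB387 and TB320.

14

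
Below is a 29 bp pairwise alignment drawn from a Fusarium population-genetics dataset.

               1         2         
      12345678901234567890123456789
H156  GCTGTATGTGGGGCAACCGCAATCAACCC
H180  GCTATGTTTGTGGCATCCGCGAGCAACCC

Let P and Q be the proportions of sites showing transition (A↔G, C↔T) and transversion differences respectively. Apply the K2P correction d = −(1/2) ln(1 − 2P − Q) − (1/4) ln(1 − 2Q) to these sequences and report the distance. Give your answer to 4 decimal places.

0.2921

The sequences differ at positions 4 (G/A, transition), 6 (A/G, transition), 8 (G/T, transversion), 11 (G/T, transversion), 16 (A/T, transversion), 21 (A/G, transition), 23 (T/G, transversion).
Of the 7 differences, 3 transitions and 4 transversions over 29 sites: P = 3/29 = 0.103448, Q = 4/29 = 0.137931.
d = −0.5·ln(0.655173) − 0.25·ln(0.724138) = −0.5·(-0.422856) − 0.25·(-0.322773) = 0.2921.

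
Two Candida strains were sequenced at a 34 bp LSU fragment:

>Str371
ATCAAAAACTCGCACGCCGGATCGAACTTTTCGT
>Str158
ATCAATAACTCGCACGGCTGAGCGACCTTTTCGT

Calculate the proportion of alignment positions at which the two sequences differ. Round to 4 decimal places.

0.1471

The sequences differ at positions 6 (A/T), 17 (C/G), 19 (G/T), 22 (T/G), 26 (A/C).
There are 5 differences over 34 sites, so p = 5/34 = 0.1471.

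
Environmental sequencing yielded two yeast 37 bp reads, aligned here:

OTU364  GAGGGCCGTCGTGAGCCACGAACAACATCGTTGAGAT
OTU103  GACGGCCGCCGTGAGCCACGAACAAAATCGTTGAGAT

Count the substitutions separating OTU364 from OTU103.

3

The sequences differ at positions 3 (G/C), 9 (T/C), 26 (C/A).
That gives 3 mismatches out of 37 aligned sites, so the Hamming distance is 3.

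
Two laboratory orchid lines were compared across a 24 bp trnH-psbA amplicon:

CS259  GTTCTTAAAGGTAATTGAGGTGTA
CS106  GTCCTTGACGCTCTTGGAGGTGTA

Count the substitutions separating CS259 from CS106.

The sequences differ at positions 3 (T/C), 7 (A/G), 9 (A/C), 11 (G/C), 13 (A/C), 14 (A/T), 16 (T/G).
That gives 7 mismatches out of 24 aligned sites, so the Hamming distance is 7.

7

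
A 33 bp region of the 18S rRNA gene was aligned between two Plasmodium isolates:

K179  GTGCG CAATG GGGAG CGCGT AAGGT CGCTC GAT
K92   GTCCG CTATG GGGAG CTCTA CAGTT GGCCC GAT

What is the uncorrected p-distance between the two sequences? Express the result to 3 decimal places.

0.273

The sequences differ at positions 3 (G/C), 7 (A/T), 17 (G/T), 19 (G/T), 20 (T/A), 21 (A/C), 24 (G/T), 26 (C/G), 29 (T/C).
There are 9 differences over 33 sites, so p = 9/33 = 0.273.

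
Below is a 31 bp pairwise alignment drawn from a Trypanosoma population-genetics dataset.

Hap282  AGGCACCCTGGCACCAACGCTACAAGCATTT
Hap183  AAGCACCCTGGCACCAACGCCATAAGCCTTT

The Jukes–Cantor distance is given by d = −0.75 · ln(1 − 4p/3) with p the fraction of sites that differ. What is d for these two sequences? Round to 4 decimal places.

0.1416

The sequences differ at positions 2 (G/A), 21 (T/C), 23 (C/T), 28 (A/C).
p = 4/31 = 0.129032.
d = −0.75 · ln(1 − (4/3)·0.129032) = −0.75 · ln(0.827957) = −0.75 · (-0.188794) = 0.1416.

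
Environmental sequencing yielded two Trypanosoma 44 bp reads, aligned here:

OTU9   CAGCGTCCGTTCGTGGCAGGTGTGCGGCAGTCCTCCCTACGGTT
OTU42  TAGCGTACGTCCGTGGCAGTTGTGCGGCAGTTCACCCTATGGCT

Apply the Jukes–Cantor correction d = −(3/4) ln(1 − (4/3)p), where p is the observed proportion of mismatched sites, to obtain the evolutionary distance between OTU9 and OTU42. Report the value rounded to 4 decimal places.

Differing sites — 1:C/T; 7:C/A; 11:T/C; 20:G/T; 32:C/T; 34:T/A; 40:C/T; 43:T/C.
p = 8/44 = 0.181818.
d = −0.75 · ln(1 − (4/3)·0.181818) = −0.75 · ln(0.757576) = −0.75 · (-0.277631) = 0.2082.

0.2082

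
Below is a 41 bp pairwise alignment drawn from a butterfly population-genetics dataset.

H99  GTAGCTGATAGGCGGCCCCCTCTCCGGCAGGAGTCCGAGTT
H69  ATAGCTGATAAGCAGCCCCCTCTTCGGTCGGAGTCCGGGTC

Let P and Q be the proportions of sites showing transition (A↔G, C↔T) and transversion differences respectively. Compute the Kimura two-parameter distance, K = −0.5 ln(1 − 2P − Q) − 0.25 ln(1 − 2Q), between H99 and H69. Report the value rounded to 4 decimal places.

The sequences differ at positions 1 (G/A, transition), 11 (G/A, transition), 14 (G/A, transition), 24 (C/T, transition), 28 (C/T, transition), 29 (A/C, transversion), 38 (A/G, transition), 41 (T/C, transition).
Of the 8 differences, 7 transitions and 1 transversion over 41 sites: P = 7/41 = 0.170732, Q = 1/41 = 0.024390.
d = −0.5·ln(0.634146) − 0.25·ln(0.951220) = −0.5·(-0.455476) − 0.25·(-0.050010) = 0.2402.

0.2402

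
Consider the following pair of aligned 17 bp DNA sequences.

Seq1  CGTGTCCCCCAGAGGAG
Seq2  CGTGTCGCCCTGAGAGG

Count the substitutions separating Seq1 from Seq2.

Differing sites — 7:C/G; 11:A/T; 15:G/A; 16:A/G.
That gives 4 mismatches out of 17 aligned sites, so the Hamming distance is 4.

4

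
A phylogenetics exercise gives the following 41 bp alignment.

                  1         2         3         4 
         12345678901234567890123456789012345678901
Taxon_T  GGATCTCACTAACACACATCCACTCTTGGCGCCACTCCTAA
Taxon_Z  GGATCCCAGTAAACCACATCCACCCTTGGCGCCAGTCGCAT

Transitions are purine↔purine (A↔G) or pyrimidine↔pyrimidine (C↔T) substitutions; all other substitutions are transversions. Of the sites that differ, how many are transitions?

The sequences differ at positions 6 (T/C, transition), 9 (C/G, transversion), 13 (C/A, transversion), 14 (A/C, transversion), 24 (T/C, transition), 35 (C/G, transversion), 38 (C/G, transversion), 39 (T/C, transition), 41 (A/T, transversion).
Of the 9 differences, 3 transitions and 6 transversions, so the answer is 3.

3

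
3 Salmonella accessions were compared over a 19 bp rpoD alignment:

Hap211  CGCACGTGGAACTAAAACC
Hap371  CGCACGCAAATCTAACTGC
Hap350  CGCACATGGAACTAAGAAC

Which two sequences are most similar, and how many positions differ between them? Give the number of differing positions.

Pairwise Hamming distances:
  Hap211 vs Hap371: 7
  Hap211 vs Hap350: 3
  Hap371 vs Hap350: 8
The smallest is 3, between Hap211 and Hap350.

3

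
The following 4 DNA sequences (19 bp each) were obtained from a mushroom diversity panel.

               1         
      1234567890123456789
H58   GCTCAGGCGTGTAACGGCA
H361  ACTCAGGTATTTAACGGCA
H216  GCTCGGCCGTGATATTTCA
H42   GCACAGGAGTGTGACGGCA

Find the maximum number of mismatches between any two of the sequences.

Pairwise Hamming distances:
  H58 vs H361: 4
  H58 vs H216: 7
  H58 vs H42: 3
  H361 vs H216: 11
  H361 vs H42: 6
  H216 vs H42: 9
The largest is 11, between H361 and H216.

11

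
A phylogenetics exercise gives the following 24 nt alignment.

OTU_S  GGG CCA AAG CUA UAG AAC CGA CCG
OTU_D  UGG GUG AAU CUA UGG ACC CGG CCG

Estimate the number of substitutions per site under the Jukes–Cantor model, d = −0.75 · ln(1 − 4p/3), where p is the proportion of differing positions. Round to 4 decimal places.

The sequences differ at positions 1 (G/U), 4 (C/G), 5 (C/U), 6 (A/G), 9 (G/U), 14 (A/G), 17 (A/C), 21 (A/G).
p = 8/24 = 0.333333.
d = −0.75 · ln(1 − (4/3)·0.333333) = −0.75 · ln(0.555556) = −0.75 · (-0.587786) = 0.4408.

0.4408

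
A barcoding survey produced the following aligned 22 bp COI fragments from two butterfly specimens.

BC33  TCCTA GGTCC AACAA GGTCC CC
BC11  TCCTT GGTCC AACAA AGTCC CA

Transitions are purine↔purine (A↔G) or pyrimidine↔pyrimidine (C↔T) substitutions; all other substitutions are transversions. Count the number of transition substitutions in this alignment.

1

Differing sites — 5:A/T (Tv); 16:G/A (Ti); 22:C/A (Tv).
Of the 3 differences, 1 transition and 2 transversions, so the answer is 1.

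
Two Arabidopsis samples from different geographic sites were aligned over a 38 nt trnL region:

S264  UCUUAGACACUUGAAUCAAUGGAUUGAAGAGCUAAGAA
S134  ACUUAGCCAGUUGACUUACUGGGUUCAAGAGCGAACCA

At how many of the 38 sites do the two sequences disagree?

11

The sequences differ at positions 1 (U/A), 7 (A/C), 10 (C/G), 15 (A/C), 17 (C/U), 19 (A/C), 23 (A/G), 26 (G/C), 33 (U/G), 36 (G/C), 37 (A/C).
That gives 11 mismatches out of 38 aligned sites, so the Hamming distance is 11.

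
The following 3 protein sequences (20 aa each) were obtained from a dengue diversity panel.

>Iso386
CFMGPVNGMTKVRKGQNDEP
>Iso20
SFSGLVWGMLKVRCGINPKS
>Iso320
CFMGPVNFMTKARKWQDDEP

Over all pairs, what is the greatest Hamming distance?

14

Pairwise Hamming distances:
  Iso386 vs Iso20: 10
  Iso386 vs Iso320: 4
  Iso20 vs Iso320: 14
The largest is 14, between Iso20 and Iso320.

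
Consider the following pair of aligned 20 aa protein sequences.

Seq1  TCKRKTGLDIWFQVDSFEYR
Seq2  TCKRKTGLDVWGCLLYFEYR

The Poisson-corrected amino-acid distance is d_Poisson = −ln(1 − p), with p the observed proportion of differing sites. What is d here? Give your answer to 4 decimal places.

0.3567

The sequences differ at positions 10 (I/V), 12 (F/G), 13 (Q/C), 14 (V/L), 15 (D/L), 16 (S/Y).
p = 6/20 = 0.300000.
d = −ln(1 − 0.300000) = −ln(0.700000) = 0.3567.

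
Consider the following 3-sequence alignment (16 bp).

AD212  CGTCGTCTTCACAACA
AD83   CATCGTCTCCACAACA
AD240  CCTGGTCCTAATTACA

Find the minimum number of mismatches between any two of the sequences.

Pairwise Hamming distances:
  AD212 vs AD83: 2
  AD212 vs AD240: 6
  AD83 vs AD240: 7
The smallest is 2, between AD212 and AD83.

2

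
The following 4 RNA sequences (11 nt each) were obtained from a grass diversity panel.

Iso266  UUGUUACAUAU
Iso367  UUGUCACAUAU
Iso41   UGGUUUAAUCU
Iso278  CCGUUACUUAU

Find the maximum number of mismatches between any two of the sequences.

6

Pairwise Hamming distances:
  Iso266 vs Iso367: 1
  Iso266 vs Iso41: 4
  Iso266 vs Iso278: 3
  Iso367 vs Iso41: 5
  Iso367 vs Iso278: 4
  Iso41 vs Iso278: 6
The largest is 6, between Iso41 and Iso278.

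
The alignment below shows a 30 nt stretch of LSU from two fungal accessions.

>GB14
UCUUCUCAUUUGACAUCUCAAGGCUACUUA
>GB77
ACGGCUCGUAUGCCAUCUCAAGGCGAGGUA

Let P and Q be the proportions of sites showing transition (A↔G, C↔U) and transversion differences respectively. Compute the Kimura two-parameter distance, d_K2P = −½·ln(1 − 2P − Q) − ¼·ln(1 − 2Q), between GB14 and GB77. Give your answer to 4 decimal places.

0.3933

Differing sites — 1:U/A (Tv); 3:U/G (Tv); 4:U/G (Tv); 8:A/G (Ti); 10:U/A (Tv); 13:A/C (Tv); 25:U/G (Tv); 27:C/G (Tv); 28:U/G (Tv).
Of the 9 differences, 1 transition and 8 transversions over 30 sites: P = 1/30 = 0.033333, Q = 8/30 = 0.266667.
d = −0.5·ln(0.666667) − 0.25·ln(0.466666) = −0.5·(-0.405465) − 0.25·(-0.762141) = 0.3933.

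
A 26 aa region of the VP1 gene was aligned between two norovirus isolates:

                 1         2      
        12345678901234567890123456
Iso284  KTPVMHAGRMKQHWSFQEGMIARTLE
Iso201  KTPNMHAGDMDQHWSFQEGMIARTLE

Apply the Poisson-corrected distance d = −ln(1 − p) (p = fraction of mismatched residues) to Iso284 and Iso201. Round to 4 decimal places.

0.1226

Differing sites — 4:V/N; 9:R/D; 11:K/D.
p = 3/26 = 0.115385.
d = −ln(1 − 0.115385) = −ln(0.884615) = 0.1226.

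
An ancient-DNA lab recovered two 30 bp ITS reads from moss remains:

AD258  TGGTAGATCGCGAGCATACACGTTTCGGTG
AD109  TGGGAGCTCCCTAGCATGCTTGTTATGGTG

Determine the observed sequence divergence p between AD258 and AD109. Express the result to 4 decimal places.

0.3000

Differing sites — 4:T/G; 7:A/C; 10:G/C; 12:G/T; 18:A/G; 20:A/T; 21:C/T; 25:T/A; 26:C/T.
There are 9 differences over 30 sites, so p = 9/30 = 0.3000.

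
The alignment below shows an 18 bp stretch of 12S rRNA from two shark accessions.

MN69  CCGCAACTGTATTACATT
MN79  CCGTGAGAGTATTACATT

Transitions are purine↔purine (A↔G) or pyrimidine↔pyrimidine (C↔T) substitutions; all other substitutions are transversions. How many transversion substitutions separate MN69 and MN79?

2

The sequences differ at positions 4 (C/T, transition), 5 (A/G, transition), 7 (C/G, transversion), 8 (T/A, transversion).
Of the 4 differences, 2 transitions and 2 transversions, so the answer is 2.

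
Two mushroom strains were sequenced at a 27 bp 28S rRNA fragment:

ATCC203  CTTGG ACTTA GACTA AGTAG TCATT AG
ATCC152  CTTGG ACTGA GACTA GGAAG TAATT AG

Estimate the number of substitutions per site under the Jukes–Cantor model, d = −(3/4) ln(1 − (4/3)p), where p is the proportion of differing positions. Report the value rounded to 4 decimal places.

Differing sites — 9:T/G; 16:A/G; 18:T/A; 22:C/A.
p = 4/27 = 0.148148.
d = −0.75 · ln(1 − (4/3)·0.148148) = −0.75 · ln(0.802469) = −0.75 · (-0.220062) = 0.1650.

0.1650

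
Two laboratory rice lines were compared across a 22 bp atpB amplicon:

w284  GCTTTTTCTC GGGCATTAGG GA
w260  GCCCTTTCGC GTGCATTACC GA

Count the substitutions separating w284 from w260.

Mismatches occur at site 3 (T/C), site 4 (T/C), site 9 (T/G), site 12 (G/T), site 19 (G/C), site 20 (G/C).
That gives 6 mismatches out of 22 aligned sites, so the Hamming distance is 6.

6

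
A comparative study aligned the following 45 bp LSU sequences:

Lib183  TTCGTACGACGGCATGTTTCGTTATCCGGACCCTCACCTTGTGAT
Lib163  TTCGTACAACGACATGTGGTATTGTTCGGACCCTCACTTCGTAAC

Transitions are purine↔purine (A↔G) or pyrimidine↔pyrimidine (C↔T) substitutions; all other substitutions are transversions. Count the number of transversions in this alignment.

Differing sites — 8:G/A (Ti); 12:G/A (Ti); 18:T/G (Tv); 19:T/G (Tv); 20:C/T (Ti); 21:G/A (Ti); 24:A/G (Ti); 26:C/T (Ti); 38:C/T (Ti); 40:T/C (Ti); 43:G/A (Ti); 45:T/C (Ti).
Of the 12 differences, 10 transitions and 2 transversions, so the answer is 2.

2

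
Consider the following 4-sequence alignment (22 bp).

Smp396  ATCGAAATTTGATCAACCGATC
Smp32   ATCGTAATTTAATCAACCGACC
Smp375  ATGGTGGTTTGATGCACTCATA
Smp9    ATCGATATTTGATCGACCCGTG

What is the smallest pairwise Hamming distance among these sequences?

Pairwise Hamming distances:
  Smp396 vs Smp32: 3
  Smp396 vs Smp375: 9
  Smp396 vs Smp9: 5
  Smp32 vs Smp375: 10
  Smp32 vs Smp9: 8
  Smp375 vs Smp9: 9
The smallest is 3, between Smp396 and Smp32.

3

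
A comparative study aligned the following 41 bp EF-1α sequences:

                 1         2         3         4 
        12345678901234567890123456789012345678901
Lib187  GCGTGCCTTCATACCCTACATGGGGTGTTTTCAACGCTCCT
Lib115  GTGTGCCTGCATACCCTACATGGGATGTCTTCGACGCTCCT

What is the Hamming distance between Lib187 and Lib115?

The sequences differ at positions 2 (C/T), 9 (T/G), 25 (G/A), 29 (T/C), 33 (A/G).
That gives 5 mismatches out of 41 aligned sites, so the Hamming distance is 5.

5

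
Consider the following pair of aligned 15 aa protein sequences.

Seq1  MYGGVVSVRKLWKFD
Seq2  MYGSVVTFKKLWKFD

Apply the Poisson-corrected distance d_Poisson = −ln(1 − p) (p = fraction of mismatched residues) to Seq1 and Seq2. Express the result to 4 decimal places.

0.3102

Mismatches occur at site 4 (G↔S), site 7 (S↔T), site 8 (V↔F), site 9 (R↔K).
p = 4/15 = 0.266667.
d = −ln(1 − 0.266667) = −ln(0.733333) = 0.3102.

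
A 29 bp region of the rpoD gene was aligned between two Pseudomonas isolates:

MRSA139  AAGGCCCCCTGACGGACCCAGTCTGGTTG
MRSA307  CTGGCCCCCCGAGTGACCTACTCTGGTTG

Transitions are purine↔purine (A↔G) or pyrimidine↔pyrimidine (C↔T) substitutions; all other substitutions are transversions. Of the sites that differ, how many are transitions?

The sequences differ at positions 1 (A/C, transversion), 2 (A/T, transversion), 10 (T/C, transition), 13 (C/G, transversion), 14 (G/T, transversion), 19 (C/T, transition), 21 (G/C, transversion).
Of the 7 differences, 2 transitions and 5 transversions, so the answer is 2.

2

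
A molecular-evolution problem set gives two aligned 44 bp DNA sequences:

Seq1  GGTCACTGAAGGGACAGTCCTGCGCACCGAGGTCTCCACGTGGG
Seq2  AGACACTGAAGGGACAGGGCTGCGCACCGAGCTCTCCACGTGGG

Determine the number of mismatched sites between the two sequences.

The sequences differ at positions 1 (G/A), 3 (T/A), 18 (T/G), 19 (C/G), 32 (G/C).
That gives 5 mismatches out of 44 aligned sites, so the Hamming distance is 5.

5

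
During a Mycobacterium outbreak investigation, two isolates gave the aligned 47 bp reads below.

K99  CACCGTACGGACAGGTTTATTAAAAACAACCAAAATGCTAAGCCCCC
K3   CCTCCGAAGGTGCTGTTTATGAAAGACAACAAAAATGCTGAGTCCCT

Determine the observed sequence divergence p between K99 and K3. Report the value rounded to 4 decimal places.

0.3191

The sequences differ at positions 2 (A/C), 3 (C/T), 5 (G/C), 6 (T/G), 8 (C/A), 11 (A/T), 12 (C/G), 13 (A/C), 14 (G/T), 21 (T/G), 25 (A/G), 31 (C/A), 40 (A/G), 43 (C/T), 47 (C/T).
There are 15 differences over 47 sites, so p = 15/47 = 0.3191.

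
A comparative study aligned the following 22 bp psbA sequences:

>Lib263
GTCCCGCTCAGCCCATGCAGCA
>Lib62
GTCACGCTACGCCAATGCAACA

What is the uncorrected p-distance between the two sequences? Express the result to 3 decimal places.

The sequences differ at positions 4 (C/A), 9 (C/A), 10 (A/C), 14 (C/A), 20 (G/A).
There are 5 differences over 22 sites, so p = 5/22 = 0.227.

0.227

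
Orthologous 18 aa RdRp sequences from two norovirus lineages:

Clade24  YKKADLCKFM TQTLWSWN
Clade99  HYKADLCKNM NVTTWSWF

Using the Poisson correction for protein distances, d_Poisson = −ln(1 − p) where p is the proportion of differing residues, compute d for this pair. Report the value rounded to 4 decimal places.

Mismatches occur at site 1 (Y→H), site 2 (K→Y), site 9 (F→N), site 11 (T→N), site 12 (Q→V), site 14 (L→T), site 18 (N→F).
p = 7/18 = 0.388889.
d = −ln(1 − 0.388889) = −ln(0.611111) = 0.4925.

0.4925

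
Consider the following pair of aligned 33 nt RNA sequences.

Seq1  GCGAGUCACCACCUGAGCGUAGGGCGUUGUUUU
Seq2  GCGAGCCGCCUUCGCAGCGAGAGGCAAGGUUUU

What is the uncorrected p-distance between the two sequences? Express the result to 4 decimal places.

0.3636

Mismatches occur at site 6 (U/C), site 8 (A/G), site 11 (A/U), site 12 (C/U), site 14 (U/G), site 15 (G/C), site 20 (U/A), site 21 (A/G), site 22 (G/A), site 26 (G/A), site 27 (U/A), site 28 (U/G).
There are 12 differences over 33 sites, so p = 12/33 = 0.3636.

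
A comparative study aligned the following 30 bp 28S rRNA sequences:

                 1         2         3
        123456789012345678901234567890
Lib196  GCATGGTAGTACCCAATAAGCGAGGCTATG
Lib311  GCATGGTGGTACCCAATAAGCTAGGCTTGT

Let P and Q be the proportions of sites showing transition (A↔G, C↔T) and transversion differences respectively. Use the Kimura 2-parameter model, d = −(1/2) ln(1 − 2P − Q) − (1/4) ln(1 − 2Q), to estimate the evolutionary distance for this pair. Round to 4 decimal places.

Differing sites — 8:A/G (Ti); 22:G/T (Tv); 28:A/T (Tv); 29:T/G (Tv); 30:G/T (Tv).
Of the 5 differences, 1 transition and 4 transversions over 30 sites: P = 1/30 = 0.033333, Q = 4/30 = 0.133333.
d = −0.5·ln(0.800001) − 0.25·ln(0.733334) = −0.5·(-0.223142) − 0.25·(-0.310154) = 0.1891.

0.1891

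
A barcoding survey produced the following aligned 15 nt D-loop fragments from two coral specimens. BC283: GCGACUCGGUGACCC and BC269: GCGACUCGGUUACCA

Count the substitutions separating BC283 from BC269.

Differing sites — 11:G/U; 15:C/A.
That gives 2 mismatches out of 15 aligned sites, so the Hamming distance is 2.

2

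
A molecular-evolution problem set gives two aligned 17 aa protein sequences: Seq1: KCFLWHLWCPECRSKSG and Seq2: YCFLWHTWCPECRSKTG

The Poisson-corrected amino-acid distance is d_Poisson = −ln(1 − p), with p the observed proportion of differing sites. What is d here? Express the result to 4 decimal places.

The sequences differ at positions 1 (K/Y), 7 (L/T), 16 (S/T).
p = 3/17 = 0.176471.
d = −ln(1 − 0.176471) = −ln(0.823529) = 0.1942.

0.1942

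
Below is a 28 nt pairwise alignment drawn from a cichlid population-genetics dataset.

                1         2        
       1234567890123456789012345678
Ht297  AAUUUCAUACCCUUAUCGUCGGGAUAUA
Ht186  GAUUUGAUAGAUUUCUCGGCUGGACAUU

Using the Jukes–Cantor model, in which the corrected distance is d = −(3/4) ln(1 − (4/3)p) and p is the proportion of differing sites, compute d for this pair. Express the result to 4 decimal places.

Mismatches occur at site 1 (A→G), site 6 (C→G), site 10 (C→G), site 11 (C→A), site 12 (C→U), site 15 (A→C), site 19 (U→G), site 21 (G→U), site 25 (U→C), site 28 (A→U).
p = 10/28 = 0.357143.
d = −0.75 · ln(1 − (4/3)·0.357143) = −0.75 · ln(0.523809) = −0.75 · (-0.646628) = 0.4850.

0.4850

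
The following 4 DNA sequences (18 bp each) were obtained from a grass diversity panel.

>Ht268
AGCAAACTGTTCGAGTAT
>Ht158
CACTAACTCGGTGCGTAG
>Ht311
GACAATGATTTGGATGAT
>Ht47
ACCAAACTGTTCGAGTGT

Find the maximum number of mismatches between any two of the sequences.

13

Pairwise Hamming distances:
  Ht268 vs Ht158: 9
  Ht268 vs Ht311: 9
  Ht268 vs Ht47: 2
  Ht158 vs Ht311: 13
  Ht158 vs Ht47: 10
  Ht311 vs Ht47: 10
The largest is 13, between Ht158 and Ht311.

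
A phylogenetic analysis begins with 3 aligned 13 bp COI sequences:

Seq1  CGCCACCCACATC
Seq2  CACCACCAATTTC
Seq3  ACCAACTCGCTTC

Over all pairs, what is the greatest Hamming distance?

7

Pairwise Hamming distances:
  Seq1 vs Seq2: 4
  Seq1 vs Seq3: 6
  Seq2 vs Seq3: 7
The largest is 7, between Seq2 and Seq3.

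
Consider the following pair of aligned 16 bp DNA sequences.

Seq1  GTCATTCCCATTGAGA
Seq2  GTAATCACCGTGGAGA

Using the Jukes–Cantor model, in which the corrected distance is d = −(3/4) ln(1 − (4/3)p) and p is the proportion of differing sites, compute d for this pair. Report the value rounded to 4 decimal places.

Differing sites — 3:C/A; 6:T/C; 7:C/A; 10:A/G; 12:T/G.
p = 5/16 = 0.312500.
d = −0.75 · ln(1 − (4/3)·0.312500) = −0.75 · ln(0.583333) = −0.75 · (-0.538997) = 0.4042.

0.4042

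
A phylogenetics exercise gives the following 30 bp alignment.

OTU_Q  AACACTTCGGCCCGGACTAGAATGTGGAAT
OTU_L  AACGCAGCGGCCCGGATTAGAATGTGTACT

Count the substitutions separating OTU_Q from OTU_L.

The sequences differ at positions 4 (A/G), 6 (T/A), 7 (T/G), 17 (C/T), 27 (G/T), 29 (A/C).
That gives 6 mismatches out of 30 aligned sites, so the Hamming distance is 6.

6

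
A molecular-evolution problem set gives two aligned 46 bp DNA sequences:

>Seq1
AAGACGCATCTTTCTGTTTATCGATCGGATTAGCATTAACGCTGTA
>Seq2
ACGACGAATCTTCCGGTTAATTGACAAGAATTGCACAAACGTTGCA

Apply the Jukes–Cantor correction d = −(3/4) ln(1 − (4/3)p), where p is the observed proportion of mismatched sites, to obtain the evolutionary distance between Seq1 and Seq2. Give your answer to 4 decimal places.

0.4279

Differing sites — 2:A/C; 7:C/A; 13:T/C; 15:T/G; 19:T/A; 22:C/T; 25:T/C; 26:C/A; 27:G/A; 30:T/A; 32:A/T; 36:T/C; 37:T/A; 42:C/T; 45:T/C.
p = 15/46 = 0.326087.
d = −0.75 · ln(1 − (4/3)·0.326087) = −0.75 · ln(0.565217) = −0.75 · (-0.570546) = 0.4279.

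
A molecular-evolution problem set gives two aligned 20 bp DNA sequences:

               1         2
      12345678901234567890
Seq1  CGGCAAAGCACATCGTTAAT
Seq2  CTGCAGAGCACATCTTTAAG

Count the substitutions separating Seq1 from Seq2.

Differing sites — 2:G/T; 6:A/G; 15:G/T; 20:T/G.
That gives 4 mismatches out of 20 aligned sites, so the Hamming distance is 4.

4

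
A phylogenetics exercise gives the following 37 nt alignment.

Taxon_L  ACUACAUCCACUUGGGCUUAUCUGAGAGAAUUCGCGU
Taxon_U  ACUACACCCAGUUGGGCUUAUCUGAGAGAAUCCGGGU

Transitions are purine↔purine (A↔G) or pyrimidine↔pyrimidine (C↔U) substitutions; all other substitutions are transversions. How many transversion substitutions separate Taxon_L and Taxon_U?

Mismatches occur at site 7 (U↔C, transition), site 11 (C↔G, transversion), site 32 (U↔C, transition), site 35 (C↔G, transversion).
Of the 4 differences, 2 transitions and 2 transversions, so the answer is 2.

2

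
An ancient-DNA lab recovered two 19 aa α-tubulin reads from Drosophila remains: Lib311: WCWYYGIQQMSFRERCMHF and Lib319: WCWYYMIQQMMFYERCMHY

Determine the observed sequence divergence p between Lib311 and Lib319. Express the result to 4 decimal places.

0.2105

The sequences differ at positions 6 (G/M), 11 (S/M), 13 (R/Y), 19 (F/Y).
There are 4 differences over 19 sites, so p = 4/19 = 0.2105.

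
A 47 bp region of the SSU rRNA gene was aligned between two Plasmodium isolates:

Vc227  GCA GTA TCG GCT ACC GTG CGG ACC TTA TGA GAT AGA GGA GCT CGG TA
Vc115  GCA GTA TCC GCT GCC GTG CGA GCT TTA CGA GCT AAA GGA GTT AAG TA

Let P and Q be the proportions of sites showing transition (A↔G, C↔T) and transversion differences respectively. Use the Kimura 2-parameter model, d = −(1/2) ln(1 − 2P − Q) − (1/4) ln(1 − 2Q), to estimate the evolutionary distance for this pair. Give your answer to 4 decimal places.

Mismatches occur at site 9 (G→C, transversion), site 13 (A→G, transition), site 21 (G→A, transition), site 22 (A→G, transition), site 24 (C→T, transition), site 28 (T→C, transition), site 32 (A→C, transversion), site 35 (G→A, transition), site 41 (C→T, transition), site 43 (C→A, transversion), site 44 (G→A, transition).
Of the 11 differences, 8 transitions and 3 transversions over 47 sites: P = 8/47 = 0.170213, Q = 3/47 = 0.063830.
d = −0.5·ln(0.595744) − 0.25·ln(0.872340) = −0.5·(-0.517944) − 0.25·(-0.136576) = 0.2931.

0.2931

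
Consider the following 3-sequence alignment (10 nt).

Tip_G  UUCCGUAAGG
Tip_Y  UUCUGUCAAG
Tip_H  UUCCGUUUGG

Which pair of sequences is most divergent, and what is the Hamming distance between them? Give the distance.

4

Pairwise Hamming distances:
  Tip_G vs Tip_Y: 3
  Tip_G vs Tip_H: 2
  Tip_Y vs Tip_H: 4
The largest is 4, between Tip_Y and Tip_H.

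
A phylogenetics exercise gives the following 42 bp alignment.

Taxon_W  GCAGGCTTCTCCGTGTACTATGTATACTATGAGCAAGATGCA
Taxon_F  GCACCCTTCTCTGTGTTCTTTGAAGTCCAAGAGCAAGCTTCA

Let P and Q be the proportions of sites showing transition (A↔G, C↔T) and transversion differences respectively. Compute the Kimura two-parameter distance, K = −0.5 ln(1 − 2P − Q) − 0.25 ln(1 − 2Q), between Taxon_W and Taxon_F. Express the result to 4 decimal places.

0.3644

Mismatches occur at site 4 (G↔C, transversion), site 5 (G↔C, transversion), site 12 (C↔T, transition), site 17 (A↔T, transversion), site 20 (A↔T, transversion), site 23 (T↔A, transversion), site 25 (T↔G, transversion), site 26 (A↔T, transversion), site 28 (T↔C, transition), site 30 (T↔A, transversion), site 38 (A↔C, transversion), site 40 (G↔T, transversion).
Of the 12 differences, 2 transitions and 10 transversions over 42 sites: P = 2/42 = 0.047619, Q = 10/42 = 0.238095.
d = −0.5·ln(0.666667) − 0.25·ln(0.523810) = −0.5·(-0.405465) − 0.25·(-0.646626) = 0.3644.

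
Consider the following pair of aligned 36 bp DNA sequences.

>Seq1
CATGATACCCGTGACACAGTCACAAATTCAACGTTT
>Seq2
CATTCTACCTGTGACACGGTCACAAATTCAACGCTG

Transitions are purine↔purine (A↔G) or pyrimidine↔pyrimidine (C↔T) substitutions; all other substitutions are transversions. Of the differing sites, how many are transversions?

Mismatches occur at site 4 (G→T, transversion), site 5 (A→C, transversion), site 10 (C→T, transition), site 18 (A→G, transition), site 34 (T→C, transition), site 36 (T→G, transversion).
Of the 6 differences, 3 transitions and 3 transversions, so the answer is 3.

3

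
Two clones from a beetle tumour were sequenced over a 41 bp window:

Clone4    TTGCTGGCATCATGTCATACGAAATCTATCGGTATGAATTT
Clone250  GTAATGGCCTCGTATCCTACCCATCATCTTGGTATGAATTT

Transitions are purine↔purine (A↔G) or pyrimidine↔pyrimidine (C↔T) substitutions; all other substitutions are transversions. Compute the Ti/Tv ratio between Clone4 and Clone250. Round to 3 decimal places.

The sequences differ at positions 1 (T/G, transversion), 3 (G/A, transition), 4 (C/A, transversion), 9 (A/C, transversion), 12 (A/G, transition), 14 (G/A, transition), 17 (A/C, transversion), 21 (G/C, transversion), 22 (A/C, transversion), 24 (A/T, transversion), 25 (T/C, transition), 26 (C/A, transversion), 28 (A/C, transversion), 30 (C/T, transition).
Of the 14 differences, 5 transitions and 9 transversions, so Ti/Tv = 5/9 = 0.556.

0.556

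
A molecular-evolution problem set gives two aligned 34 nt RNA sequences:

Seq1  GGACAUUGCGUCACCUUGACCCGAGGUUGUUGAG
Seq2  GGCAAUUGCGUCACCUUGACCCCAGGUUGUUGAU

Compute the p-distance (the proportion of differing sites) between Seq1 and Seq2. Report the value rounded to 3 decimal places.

0.118

The sequences differ at positions 3 (A/C), 4 (C/A), 23 (G/C), 34 (G/U).
There are 4 differences over 34 sites, so p = 4/34 = 0.118.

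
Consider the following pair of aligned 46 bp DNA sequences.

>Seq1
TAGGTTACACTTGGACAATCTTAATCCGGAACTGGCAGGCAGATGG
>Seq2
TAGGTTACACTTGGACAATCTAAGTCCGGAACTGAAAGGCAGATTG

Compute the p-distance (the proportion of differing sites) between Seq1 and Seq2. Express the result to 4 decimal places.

Mismatches occur at site 22 (T↔A), site 24 (A↔G), site 35 (G↔A), site 36 (C↔A), site 45 (G↔T).
There are 5 differences over 46 sites, so p = 5/46 = 0.1087.

0.1087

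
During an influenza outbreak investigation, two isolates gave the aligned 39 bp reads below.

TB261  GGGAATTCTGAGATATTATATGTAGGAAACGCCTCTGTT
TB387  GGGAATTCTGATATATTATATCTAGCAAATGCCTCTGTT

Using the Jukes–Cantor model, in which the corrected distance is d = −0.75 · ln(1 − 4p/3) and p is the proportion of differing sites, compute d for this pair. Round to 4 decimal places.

0.1103

Differing sites — 12:G/T; 22:G/C; 26:G/C; 30:C/T.
p = 4/39 = 0.102564.
d = −0.75 · ln(1 − (4/3)·0.102564) = −0.75 · ln(0.863248) = −0.75 · (-0.147053) = 0.1103.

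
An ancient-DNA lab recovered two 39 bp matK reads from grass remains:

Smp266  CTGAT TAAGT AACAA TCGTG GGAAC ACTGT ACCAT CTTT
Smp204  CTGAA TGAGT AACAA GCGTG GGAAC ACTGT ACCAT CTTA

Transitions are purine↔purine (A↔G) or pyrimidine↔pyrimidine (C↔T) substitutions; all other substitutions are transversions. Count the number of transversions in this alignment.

3

Mismatches occur at site 5 (T↔A, transversion), site 7 (A↔G, transition), site 16 (T↔G, transversion), site 39 (T↔A, transversion).
Of the 4 differences, 1 transition and 3 transversions, so the answer is 3.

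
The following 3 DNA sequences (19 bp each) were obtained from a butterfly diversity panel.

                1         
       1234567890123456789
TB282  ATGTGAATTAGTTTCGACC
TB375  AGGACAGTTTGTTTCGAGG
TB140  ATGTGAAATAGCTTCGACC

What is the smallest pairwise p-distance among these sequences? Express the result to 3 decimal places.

Pairwise Hamming distances:
  TB282 vs TB375: 7
  TB282 vs TB140: 2
  TB375 vs TB140: 9
The smallest is 2 mismatches, between TB282 and TB140; p = 2/19 = 0.105.

0.105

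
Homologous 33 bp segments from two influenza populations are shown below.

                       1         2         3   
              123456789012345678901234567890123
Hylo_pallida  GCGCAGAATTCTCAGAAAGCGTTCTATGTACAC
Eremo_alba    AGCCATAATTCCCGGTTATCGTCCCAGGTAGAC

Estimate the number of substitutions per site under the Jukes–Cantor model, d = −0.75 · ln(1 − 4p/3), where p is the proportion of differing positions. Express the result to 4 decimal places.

Differing sites — 1:G/A; 2:C/G; 3:G/C; 6:G/T; 12:T/C; 14:A/G; 16:A/T; 17:A/T; 19:G/T; 23:T/C; 25:T/C; 27:T/G; 31:C/G.
p = 13/33 = 0.393939.
d = −0.75 · ln(1 − (4/3)·0.393939) = −0.75 · ln(0.474748) = −0.75 · (-0.744971) = 0.5587.

0.5587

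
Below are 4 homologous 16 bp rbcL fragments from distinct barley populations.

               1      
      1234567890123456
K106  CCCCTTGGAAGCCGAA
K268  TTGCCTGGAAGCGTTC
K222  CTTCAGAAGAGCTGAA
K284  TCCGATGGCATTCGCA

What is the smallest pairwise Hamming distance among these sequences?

Pairwise Hamming distances:
  K106 vs K268: 8
  K106 vs K222: 8
  K106 vs K284: 7
  K268 vs K222: 11
  K268 vs K284: 11
  K222 vs K284: 12
The smallest is 7, between K106 and K284.

7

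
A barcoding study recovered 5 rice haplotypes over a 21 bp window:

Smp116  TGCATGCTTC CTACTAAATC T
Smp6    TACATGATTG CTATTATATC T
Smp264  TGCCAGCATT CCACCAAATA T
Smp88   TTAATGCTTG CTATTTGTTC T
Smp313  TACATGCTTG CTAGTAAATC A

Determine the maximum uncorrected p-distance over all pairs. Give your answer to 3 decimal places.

0.619

Pairwise Hamming distances:
  Smp116 vs Smp6: 5
  Smp116 vs Smp264: 7
  Smp116 vs Smp88: 7
  Smp116 vs Smp313: 4
  Smp6 vs Smp264: 11
  Smp6 vs Smp88: 6
  Smp6 vs Smp313: 4
  Smp264 vs Smp88: 13
  Smp264 vs Smp313: 10
  Smp88 vs Smp313: 7
The largest is 13 mismatches, between Smp264 and Smp88; p = 13/21 = 0.619.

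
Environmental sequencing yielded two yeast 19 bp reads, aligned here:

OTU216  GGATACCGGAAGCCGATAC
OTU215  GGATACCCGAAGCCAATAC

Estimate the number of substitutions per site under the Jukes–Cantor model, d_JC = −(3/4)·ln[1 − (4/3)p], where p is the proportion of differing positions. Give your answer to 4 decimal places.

The sequences differ at positions 8 (G/C), 15 (G/A).
p = 2/19 = 0.105263.
d = −0.75 · ln(1 − (4/3)·0.105263) = −0.75 · ln(0.859649) = −0.75 · (-0.151231) = 0.1134.

0.1134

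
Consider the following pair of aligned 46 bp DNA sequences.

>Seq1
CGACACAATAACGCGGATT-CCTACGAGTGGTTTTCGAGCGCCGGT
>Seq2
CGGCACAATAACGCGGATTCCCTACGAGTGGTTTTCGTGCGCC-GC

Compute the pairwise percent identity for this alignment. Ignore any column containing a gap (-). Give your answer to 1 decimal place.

Excluding the 2 gap columns leaves 44 comparable sites.
The sequences differ at positions 3 (A/G), 38 (A/T), 46 (T/C).
41 of the 44 comparable sites match, so the percent identity is 41/44 × 100 = 93.2%.

93.2%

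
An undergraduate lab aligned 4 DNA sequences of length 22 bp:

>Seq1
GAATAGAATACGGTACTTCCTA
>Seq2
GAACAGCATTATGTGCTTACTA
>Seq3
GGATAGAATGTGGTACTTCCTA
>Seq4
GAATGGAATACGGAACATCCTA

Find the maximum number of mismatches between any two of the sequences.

10

Pairwise Hamming distances:
  Seq1 vs Seq2: 7
  Seq1 vs Seq3: 3
  Seq1 vs Seq4: 3
  Seq2 vs Seq3: 8
  Seq2 vs Seq4: 10
  Seq3 vs Seq4: 6
The largest is 10, between Seq2 and Seq4.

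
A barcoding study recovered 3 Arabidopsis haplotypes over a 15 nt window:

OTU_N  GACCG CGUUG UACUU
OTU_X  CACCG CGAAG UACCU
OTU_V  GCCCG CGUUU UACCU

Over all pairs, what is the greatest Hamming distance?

Pairwise Hamming distances:
  OTU_N vs OTU_X: 4
  OTU_N vs OTU_V: 3
  OTU_X vs OTU_V: 5
The largest is 5, between OTU_X and OTU_V.

5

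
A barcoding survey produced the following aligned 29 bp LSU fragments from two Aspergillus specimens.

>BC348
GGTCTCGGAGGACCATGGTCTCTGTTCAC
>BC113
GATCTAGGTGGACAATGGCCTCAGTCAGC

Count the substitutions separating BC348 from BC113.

The sequences differ at positions 2 (G/A), 6 (C/A), 9 (A/T), 14 (C/A), 19 (T/C), 23 (T/A), 26 (T/C), 27 (C/A), 28 (A/G).
That gives 9 mismatches out of 29 aligned sites, so the Hamming distance is 9.

9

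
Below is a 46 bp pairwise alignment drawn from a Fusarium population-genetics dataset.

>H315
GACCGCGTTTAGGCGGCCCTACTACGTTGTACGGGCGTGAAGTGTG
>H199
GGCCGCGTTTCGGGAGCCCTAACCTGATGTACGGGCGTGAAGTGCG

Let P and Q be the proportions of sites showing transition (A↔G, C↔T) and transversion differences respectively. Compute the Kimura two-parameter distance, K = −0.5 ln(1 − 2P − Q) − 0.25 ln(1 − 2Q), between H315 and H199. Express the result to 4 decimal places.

0.2586

The sequences differ at positions 2 (A/G, transition), 11 (A/C, transversion), 14 (C/G, transversion), 15 (G/A, transition), 22 (C/A, transversion), 23 (T/C, transition), 24 (A/C, transversion), 25 (C/T, transition), 27 (T/A, transversion), 45 (T/C, transition).
Of the 10 differences, 5 transitions and 5 transversions over 46 sites: P = 5/46 = 0.108696, Q = 5/46 = 0.108696.
d = −0.5·ln(0.673912) − 0.25·ln(0.782608) = −0.5·(-0.394656) − 0.25·(-0.245123) = 0.2586.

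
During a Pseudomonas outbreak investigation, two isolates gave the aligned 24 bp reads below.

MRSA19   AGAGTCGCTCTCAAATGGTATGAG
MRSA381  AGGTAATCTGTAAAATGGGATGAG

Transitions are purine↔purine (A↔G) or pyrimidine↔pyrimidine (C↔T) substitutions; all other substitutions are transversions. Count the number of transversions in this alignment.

Differing sites — 3:A/G (Ti); 4:G/T (Tv); 5:T/A (Tv); 6:C/A (Tv); 7:G/T (Tv); 10:C/G (Tv); 12:C/A (Tv); 19:T/G (Tv).
Of the 8 differences, 1 transition and 7 transversions, so the answer is 7.

7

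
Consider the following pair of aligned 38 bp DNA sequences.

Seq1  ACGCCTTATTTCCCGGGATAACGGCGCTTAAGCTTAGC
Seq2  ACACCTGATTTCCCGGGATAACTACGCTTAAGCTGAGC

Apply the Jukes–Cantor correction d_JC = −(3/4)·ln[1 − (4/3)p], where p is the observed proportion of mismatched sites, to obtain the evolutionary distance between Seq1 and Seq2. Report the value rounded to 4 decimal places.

0.1447

Differing sites — 3:G/A; 7:T/G; 23:G/T; 24:G/A; 35:T/G.
p = 5/38 = 0.131579.
d = −0.75 · ln(1 − (4/3)·0.131579) = −0.75 · ln(0.824561) = −0.75 · (-0.192904) = 0.1447.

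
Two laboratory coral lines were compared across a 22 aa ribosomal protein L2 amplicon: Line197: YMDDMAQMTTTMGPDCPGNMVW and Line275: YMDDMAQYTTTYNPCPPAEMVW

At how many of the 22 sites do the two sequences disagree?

The sequences differ at positions 8 (M/Y), 12 (M/Y), 13 (G/N), 15 (D/C), 16 (C/P), 18 (G/A), 19 (N/E).
That gives 7 mismatches out of 22 aligned sites, so the Hamming distance is 7.

7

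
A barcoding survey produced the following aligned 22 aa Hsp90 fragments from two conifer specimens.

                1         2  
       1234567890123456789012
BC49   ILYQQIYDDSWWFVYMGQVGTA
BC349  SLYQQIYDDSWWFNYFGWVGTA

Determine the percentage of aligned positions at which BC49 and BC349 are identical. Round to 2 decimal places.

Mismatches occur at site 1 (I→S), site 14 (V→N), site 16 (M→F), site 18 (Q→W).
18 of the 22 sites match, so the percent identity is 18/22 × 100 = 81.82%.

81.82%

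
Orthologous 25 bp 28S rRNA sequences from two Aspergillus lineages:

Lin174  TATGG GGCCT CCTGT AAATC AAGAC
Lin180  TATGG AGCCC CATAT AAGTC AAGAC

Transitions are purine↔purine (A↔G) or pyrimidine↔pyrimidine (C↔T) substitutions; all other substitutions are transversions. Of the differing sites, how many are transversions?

Mismatches occur at site 6 (G/A, transition), site 10 (T/C, transition), site 12 (C/A, transversion), site 14 (G/A, transition), site 18 (A/G, transition).
Of the 5 differences, 4 transitions and 1 transversion, so the answer is 1.

1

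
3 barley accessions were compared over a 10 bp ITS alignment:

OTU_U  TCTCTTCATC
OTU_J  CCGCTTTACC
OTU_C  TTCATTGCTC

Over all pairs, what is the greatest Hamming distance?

7

Pairwise Hamming distances:
  OTU_U vs OTU_J: 4
  OTU_U vs OTU_C: 5
  OTU_J vs OTU_C: 7
The largest is 7, between OTU_J and OTU_C.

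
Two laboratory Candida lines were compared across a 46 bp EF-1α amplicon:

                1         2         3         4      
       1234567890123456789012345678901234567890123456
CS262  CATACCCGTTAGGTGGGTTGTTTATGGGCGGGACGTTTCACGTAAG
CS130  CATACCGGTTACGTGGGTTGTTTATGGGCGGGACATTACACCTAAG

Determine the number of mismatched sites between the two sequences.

The sequences differ at positions 7 (C/G), 12 (G/C), 35 (G/A), 38 (T/A), 42 (G/C).
That gives 5 mismatches out of 46 aligned sites, so the Hamming distance is 5.

5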